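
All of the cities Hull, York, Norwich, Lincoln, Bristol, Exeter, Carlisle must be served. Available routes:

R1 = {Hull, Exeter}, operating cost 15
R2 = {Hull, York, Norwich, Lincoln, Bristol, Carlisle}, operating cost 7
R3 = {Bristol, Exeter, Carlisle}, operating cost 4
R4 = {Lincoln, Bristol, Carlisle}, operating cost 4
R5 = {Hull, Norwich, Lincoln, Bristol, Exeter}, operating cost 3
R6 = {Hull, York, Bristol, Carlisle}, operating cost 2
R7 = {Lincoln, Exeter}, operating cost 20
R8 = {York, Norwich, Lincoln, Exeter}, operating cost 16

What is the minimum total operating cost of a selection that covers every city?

R5, R6 cover every city at operating cost 3 + 2 = 5.
Any cover uses at least 2 routes; among all covering selections none totals below 5.

5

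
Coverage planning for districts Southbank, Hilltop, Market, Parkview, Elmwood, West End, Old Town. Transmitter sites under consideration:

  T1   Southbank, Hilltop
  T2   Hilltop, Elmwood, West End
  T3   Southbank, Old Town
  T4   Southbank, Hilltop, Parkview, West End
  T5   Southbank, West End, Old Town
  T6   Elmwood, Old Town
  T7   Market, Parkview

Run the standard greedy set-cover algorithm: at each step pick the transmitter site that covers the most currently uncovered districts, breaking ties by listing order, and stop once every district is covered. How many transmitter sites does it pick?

3

Pick 1: T4 covers 4 new districts (Southbank, Hilltop, Parkview, West End).
Pick 2: T6 covers 2 new districts (Elmwood, Old Town).
Pick 3: T7 covers 1 new districts (Market).
Greedy uses 3 transmitter sites.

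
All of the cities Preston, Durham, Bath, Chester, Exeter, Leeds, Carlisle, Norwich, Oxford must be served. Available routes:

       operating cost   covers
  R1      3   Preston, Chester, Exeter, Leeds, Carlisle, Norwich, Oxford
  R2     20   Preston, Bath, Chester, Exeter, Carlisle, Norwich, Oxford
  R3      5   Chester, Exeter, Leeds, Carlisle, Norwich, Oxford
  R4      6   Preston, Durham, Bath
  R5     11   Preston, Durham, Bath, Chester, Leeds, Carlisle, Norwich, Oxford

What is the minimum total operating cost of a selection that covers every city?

9

R1, R4 cover every city at operating cost 3 + 6 = 9.
Any cover uses at least 2 routes; among all covering selections none totals below 9.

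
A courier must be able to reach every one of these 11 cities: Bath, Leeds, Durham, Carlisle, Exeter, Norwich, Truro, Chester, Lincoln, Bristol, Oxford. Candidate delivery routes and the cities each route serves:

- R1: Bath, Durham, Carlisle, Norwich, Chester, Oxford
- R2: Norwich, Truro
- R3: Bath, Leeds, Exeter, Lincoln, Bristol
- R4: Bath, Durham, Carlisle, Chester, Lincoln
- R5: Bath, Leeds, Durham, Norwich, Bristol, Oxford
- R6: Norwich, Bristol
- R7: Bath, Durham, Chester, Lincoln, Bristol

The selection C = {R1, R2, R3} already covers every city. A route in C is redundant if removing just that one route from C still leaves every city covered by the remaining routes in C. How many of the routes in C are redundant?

0

Drop R1: Durham, Carlisle, Chester, Oxford uncovered — not redundant.
Drop R2: Truro uncovered — not redundant.
Drop R3: Leeds, Exeter, Lincoln, Bristol uncovered — not redundant.
None of the routes in C is redundant.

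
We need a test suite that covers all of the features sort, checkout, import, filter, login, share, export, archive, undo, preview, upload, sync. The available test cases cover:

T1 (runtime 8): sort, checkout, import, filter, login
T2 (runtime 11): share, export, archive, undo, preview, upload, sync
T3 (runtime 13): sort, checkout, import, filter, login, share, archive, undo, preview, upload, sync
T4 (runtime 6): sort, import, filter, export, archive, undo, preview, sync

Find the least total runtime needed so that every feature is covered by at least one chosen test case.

T1, T2 cover every feature at runtime 8 + 11 = 19.
Any cover uses at least 2 test cases; among all covering selections none totals below 19.

19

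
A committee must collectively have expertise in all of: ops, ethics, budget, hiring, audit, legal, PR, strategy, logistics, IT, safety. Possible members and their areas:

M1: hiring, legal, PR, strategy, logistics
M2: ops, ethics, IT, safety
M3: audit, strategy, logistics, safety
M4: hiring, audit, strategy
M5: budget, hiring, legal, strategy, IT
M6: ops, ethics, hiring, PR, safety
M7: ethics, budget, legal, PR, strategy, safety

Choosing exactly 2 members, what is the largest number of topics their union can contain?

Choosing M1, M2 covers {ops, ethics, hiring, legal, PR, strategy, logistics, IT, safety} — 9 topics.
No choice of 2 members does better; here budget, audit are left uncovered.

9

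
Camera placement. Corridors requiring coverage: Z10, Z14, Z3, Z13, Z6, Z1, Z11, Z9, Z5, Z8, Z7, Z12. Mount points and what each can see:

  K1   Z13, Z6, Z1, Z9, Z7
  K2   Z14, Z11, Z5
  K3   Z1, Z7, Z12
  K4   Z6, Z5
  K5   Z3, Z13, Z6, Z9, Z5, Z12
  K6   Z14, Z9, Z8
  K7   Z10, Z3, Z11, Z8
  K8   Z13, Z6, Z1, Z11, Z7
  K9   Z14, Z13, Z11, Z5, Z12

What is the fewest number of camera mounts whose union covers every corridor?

K1, K7, K9 together cover {Z10, Z14, Z3, Z13, Z6, Z1, Z11, Z9, Z5, Z8, Z7, Z12} — every corridor.
No 2 of the 9 camera mounts cover everything (all 36 pairs fall short), so 3 is minimum.
Greedy (largest uncovered first) would take K5, K7, K1, K2 — 4 camera mounts — but 3 suffice.

3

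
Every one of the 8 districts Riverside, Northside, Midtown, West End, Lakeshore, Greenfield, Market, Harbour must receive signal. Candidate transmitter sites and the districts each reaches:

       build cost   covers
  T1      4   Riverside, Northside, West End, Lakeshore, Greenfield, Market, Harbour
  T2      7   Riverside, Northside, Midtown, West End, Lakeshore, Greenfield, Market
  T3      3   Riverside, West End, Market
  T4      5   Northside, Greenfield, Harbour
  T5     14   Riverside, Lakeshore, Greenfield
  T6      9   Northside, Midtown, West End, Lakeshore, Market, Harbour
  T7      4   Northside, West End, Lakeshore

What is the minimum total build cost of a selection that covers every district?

11

T1, T2 cover every district at build cost 4 + 7 = 11.
Any cover uses at least 2 transmitter sites; among all covering selections none totals below 11.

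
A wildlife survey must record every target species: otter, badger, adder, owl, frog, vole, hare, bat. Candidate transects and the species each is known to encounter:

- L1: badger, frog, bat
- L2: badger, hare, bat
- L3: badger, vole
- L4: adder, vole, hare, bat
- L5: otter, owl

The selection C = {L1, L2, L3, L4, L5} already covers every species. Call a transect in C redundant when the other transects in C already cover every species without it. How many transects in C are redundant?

Drop L1: frog uncovered — not redundant.
Drop L2: the rest still cover every species — redundant.
Drop L3: the rest still cover every species — redundant.
Drop L4: adder uncovered — not redundant.
Drop L5: otter, owl uncovered — not redundant.
2 redundant: L2, L3.

2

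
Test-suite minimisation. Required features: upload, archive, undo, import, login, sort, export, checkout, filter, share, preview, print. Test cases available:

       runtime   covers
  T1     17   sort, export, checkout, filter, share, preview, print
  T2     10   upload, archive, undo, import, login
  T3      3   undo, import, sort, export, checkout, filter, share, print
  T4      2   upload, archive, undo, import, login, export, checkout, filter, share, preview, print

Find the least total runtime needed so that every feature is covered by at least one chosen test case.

T3, T4 cover every feature at runtime 3 + 2 = 5.
Any cover uses at least 2 test cases; among all covering selections none totals below 5.

5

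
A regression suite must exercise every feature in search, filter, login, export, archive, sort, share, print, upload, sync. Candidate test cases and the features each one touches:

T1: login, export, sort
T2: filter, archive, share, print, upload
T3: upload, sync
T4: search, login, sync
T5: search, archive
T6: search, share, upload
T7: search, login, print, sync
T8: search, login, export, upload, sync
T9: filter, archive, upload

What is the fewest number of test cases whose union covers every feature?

T1, T2, T4 together cover {search, filter, login, export, archive, sort, share, print, upload, sync} — every feature.
No 2 of the 9 test cases cover everything (all 36 pairs fall short), so 3 is minimum.

3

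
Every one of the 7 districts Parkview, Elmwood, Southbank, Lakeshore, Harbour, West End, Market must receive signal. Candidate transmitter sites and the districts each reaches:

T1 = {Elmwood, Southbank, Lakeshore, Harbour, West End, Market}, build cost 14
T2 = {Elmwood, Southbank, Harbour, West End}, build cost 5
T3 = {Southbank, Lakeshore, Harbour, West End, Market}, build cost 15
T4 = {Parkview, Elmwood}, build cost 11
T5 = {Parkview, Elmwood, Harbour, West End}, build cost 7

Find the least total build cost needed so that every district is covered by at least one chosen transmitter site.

21

T1, T5 cover every district at build cost 14 + 7 = 21.
Any cover uses at least 2 transmitter sites; among all covering selections none totals below 21.
Greedy by coverage-per-build cost would pick T2, T1, T5 for 26 — worse than the optimum 21.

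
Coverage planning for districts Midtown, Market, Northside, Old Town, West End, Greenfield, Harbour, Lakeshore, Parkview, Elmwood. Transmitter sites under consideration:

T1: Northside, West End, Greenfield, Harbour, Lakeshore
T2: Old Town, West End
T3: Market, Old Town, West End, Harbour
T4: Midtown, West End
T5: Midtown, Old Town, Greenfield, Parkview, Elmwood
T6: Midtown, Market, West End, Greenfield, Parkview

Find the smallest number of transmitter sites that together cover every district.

3

T1, T3, T5 together cover {Midtown, Market, Northside, Old Town, West End, Greenfield, Harbour, Lakeshore, Parkview, Elmwood} — every district.
No 2 of the 6 transmitter sites cover everything (all 15 pairs fall short), so 3 is minimum.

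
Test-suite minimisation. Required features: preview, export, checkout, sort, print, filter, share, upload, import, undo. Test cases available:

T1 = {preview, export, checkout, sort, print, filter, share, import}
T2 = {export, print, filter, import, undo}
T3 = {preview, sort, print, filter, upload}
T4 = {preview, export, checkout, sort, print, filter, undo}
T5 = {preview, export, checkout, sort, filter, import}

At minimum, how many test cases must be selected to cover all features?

3

T1, T2, T3 together cover {preview, export, checkout, sort, print, filter, share, upload, import, undo} — every feature.
No 2 of the 5 test cases cover everything (all 10 pairs fall short), so 3 is minimum.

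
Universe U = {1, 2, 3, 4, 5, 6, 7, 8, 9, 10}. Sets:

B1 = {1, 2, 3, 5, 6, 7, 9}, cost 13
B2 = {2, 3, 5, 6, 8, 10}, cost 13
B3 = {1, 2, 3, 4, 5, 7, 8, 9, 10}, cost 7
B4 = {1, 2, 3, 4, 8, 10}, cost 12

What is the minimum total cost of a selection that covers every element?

20

B1, B3 cover every element at cost 13 + 7 = 20.
Any cover uses at least 2 sets; among all covering selections none totals below 20.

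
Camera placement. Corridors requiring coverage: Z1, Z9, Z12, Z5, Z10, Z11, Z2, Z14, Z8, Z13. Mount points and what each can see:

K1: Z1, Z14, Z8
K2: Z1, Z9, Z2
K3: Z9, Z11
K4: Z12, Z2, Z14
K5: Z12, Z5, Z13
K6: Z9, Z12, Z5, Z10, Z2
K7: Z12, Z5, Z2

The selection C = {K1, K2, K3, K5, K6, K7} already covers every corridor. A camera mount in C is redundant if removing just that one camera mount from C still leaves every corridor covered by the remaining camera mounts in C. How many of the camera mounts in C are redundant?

Drop K1: Z14, Z8 uncovered — not redundant.
Drop K2: the rest still cover every corridor — redundant.
Drop K3: Z11 uncovered — not redundant.
Drop K5: Z13 uncovered — not redundant.
Drop K6: Z10 uncovered — not redundant.
Drop K7: the rest still cover every corridor — redundant.
2 redundant: K2, K7.

2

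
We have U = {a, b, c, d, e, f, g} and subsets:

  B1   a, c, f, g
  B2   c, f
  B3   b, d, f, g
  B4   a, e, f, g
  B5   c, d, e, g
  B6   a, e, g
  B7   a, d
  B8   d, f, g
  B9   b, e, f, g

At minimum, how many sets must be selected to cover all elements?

B1, B3, B4 together cover {a, b, c, d, e, f, g} — every element.
No 2 of the 9 sets cover everything (all 36 pairs fall short), so 3 is minimum.

3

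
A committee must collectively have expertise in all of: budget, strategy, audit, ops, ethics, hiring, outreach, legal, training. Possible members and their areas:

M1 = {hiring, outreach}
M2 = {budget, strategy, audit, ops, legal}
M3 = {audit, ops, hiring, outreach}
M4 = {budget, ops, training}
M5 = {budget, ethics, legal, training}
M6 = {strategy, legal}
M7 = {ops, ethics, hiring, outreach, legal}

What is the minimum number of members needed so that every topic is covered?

3

M1, M2, M5 together cover {budget, strategy, audit, ops, ethics, hiring, outreach, legal, training} — every topic.
No 2 of the 7 members cover everything (all 21 pairs fall short), so 3 is minimum.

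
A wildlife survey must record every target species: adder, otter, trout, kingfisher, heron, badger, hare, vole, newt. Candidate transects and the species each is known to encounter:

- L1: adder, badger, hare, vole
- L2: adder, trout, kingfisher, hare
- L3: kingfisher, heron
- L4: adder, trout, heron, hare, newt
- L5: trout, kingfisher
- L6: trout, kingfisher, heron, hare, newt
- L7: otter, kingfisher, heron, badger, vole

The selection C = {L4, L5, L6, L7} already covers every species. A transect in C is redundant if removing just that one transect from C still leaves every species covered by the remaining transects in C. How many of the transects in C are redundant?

2

Drop L4: adder uncovered — not redundant.
Drop L5: the rest still cover every species — redundant.
Drop L6: the rest still cover every species — redundant.
Drop L7: otter, badger, vole uncovered — not redundant.
2 redundant: L5, L6.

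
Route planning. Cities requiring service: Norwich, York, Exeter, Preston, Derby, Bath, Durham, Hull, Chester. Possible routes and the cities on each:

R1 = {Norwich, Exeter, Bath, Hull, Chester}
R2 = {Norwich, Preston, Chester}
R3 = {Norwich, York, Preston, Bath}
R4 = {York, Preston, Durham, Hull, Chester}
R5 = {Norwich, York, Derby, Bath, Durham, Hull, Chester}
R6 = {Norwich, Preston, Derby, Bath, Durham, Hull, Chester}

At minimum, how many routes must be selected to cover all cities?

3

R1, R2, R5 together cover {Norwich, York, Exeter, Preston, Derby, Bath, Durham, Hull, Chester} — every city.
No 2 of the 6 routes cover everything (all 15 pairs fall short), so 3 is minimum.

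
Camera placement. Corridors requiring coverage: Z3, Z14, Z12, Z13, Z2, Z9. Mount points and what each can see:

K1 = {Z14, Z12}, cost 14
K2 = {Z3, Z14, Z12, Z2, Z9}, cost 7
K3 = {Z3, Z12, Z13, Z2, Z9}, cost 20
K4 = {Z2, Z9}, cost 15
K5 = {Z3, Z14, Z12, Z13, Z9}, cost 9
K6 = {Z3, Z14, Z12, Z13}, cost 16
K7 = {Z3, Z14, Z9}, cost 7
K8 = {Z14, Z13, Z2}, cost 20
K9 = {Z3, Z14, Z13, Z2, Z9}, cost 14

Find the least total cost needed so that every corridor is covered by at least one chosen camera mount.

K2, K5 cover every corridor at cost 7 + 9 = 16.
Any cover uses at least 2 camera mounts; among all covering selections none totals below 16.

16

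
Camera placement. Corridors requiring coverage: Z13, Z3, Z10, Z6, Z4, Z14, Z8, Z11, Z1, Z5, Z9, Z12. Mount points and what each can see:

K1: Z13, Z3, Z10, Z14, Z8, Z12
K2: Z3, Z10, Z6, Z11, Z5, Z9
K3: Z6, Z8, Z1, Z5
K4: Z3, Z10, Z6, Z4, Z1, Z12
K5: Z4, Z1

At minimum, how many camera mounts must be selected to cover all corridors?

3

K1, K2, K4 together cover {Z13, Z3, Z10, Z6, Z4, Z14, Z8, Z11, Z1, Z5, Z9, Z12} — every corridor.
No 2 of the 5 camera mounts cover everything (all 10 pairs fall short), so 3 is minimum.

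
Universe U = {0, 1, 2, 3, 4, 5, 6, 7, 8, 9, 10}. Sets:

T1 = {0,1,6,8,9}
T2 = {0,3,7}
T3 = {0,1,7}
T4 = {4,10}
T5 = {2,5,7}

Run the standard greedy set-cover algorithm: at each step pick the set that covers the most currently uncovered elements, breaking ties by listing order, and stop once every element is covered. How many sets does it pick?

4

Pick 1: T1 covers 5 new elements (0, 1, 6, 8, 9).
Pick 2: T5 covers 3 new elements (2, 5, 7).
Pick 3: T4 covers 2 new elements (4, 10).
Pick 4: T2 covers 1 new elements (3).
Greedy uses 4 sets.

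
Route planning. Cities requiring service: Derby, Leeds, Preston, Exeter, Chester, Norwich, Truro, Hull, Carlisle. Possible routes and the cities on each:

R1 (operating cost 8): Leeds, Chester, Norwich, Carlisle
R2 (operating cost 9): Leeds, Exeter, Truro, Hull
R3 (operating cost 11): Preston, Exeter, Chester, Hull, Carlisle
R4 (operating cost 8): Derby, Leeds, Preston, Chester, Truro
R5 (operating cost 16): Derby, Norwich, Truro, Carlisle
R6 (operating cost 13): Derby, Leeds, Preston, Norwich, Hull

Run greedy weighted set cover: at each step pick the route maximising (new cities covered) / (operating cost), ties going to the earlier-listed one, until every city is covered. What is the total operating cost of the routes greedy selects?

Pick 1: R4 adds 5 new (Derby, Leeds, Preston, Chester, Truro) at operating cost 8 (ratio 5/8).
Pick 2: R3 adds 3 new (Exeter, Hull, Carlisle) at operating cost 11 (ratio 3/11).
Pick 3: R1 adds 1 new (Norwich) at operating cost 8 (ratio 1/8).
Greedy total operating cost: 8 + 11 + 8 = 27. (The true optimum is 25, so greedy overshoots here.)

27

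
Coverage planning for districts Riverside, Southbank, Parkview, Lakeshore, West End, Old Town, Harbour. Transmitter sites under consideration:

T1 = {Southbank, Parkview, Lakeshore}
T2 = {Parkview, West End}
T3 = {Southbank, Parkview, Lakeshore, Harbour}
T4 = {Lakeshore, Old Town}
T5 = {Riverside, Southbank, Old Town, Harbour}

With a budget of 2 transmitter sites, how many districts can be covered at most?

Choosing T1, T5 covers {Riverside, Southbank, Parkview, Lakeshore, Old Town, Harbour} — 6 districts.
No choice of 2 transmitter sites does better; here West End is left uncovered.

6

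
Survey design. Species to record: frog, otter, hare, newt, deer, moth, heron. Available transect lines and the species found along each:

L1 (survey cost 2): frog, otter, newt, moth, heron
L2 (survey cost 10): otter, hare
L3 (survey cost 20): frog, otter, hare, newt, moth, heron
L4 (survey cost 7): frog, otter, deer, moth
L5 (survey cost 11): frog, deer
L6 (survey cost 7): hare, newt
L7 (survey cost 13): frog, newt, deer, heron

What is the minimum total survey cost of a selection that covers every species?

L1, L4, L6 cover every species at survey cost 2 + 7 + 7 = 16.
Any cover uses at least 2 transects; among all covering selections none totals below 16.

16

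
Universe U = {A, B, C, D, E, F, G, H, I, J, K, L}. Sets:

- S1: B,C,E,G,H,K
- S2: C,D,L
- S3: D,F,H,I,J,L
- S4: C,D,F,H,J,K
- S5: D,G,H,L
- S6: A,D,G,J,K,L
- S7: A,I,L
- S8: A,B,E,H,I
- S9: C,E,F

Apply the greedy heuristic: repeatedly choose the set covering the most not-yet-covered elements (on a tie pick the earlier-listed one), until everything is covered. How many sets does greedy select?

3

Pick 1: S1 covers 6 new elements (B, C, E, G, H, K).
Pick 2: S3 covers 5 new elements (D, F, I, J, L).
Pick 3: S6 covers 1 new elements (A).
Greedy uses 3 sets.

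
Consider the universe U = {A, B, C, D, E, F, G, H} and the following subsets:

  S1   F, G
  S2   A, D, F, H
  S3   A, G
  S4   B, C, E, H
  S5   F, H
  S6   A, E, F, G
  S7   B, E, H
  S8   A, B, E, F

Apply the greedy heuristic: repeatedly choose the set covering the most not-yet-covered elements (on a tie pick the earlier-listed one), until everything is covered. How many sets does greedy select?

Pick 1: S2 covers 4 new elements (A, D, F, H).
Pick 2: S4 covers 3 new elements (B, C, E).
Pick 3: S1 covers 1 new elements (G).
Greedy uses 3 sets.

3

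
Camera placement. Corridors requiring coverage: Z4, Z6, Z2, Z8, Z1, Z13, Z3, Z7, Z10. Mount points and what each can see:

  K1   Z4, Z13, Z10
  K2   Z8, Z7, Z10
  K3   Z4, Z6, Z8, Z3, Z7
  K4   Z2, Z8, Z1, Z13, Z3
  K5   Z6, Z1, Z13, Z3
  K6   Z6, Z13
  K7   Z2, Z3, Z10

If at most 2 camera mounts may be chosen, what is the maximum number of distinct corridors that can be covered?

8

Choosing K3, K4 covers {Z4, Z6, Z2, Z8, Z1, Z13, Z3, Z7} — 8 corridors.
No choice of 2 camera mounts does better; here Z10 is left uncovered.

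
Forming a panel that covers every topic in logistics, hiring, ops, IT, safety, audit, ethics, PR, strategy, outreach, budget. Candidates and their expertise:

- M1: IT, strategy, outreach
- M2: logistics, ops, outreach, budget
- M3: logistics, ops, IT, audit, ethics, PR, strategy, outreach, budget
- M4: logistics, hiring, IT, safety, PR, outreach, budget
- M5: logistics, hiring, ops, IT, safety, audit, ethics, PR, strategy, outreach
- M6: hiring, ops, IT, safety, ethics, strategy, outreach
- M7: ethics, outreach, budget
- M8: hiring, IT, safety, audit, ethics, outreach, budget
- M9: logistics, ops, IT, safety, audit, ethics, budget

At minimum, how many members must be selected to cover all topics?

M2, M5 together cover {logistics, hiring, ops, IT, safety, audit, ethics, PR, strategy, outreach, budget} — every topic.
No single member contains all 11 topics, so 2 is optimal.

2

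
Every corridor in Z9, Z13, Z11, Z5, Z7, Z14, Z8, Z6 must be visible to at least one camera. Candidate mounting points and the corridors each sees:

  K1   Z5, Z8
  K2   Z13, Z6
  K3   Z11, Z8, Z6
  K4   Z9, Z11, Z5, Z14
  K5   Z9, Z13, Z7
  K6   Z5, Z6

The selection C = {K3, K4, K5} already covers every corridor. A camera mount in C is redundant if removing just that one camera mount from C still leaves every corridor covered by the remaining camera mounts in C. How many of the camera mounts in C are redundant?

0

Drop K3: Z8, Z6 uncovered — not redundant.
Drop K4: Z5, Z14 uncovered — not redundant.
Drop K5: Z13, Z7 uncovered — not redundant.
None of the camera mounts in C is redundant.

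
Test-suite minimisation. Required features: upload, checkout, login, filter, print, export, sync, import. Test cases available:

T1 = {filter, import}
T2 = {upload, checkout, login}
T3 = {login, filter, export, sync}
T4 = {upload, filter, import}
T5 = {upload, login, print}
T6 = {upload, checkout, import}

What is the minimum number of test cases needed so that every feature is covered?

3

T3, T5, T6 together cover {upload, checkout, login, filter, print, export, sync, import} — every feature.
No 2 of the 6 test cases cover everything (all 15 pairs fall short), so 3 is minimum.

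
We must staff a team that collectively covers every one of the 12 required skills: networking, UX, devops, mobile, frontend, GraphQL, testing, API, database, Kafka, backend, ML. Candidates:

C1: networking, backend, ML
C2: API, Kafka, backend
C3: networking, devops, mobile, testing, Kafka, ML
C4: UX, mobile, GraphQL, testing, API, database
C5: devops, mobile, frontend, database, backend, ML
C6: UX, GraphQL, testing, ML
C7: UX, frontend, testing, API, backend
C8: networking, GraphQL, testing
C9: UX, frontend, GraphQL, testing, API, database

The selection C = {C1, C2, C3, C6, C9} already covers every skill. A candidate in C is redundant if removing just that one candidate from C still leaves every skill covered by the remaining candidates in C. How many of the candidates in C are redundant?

Drop C1: the rest still cover every skill — redundant.
Drop C2: the rest still cover every skill — redundant.
Drop C3: devops, mobile uncovered — not redundant.
Drop C6: the rest still cover every skill — redundant.
Drop C9: frontend, database uncovered — not redundant.
3 redundant: C1, C2, C6.

3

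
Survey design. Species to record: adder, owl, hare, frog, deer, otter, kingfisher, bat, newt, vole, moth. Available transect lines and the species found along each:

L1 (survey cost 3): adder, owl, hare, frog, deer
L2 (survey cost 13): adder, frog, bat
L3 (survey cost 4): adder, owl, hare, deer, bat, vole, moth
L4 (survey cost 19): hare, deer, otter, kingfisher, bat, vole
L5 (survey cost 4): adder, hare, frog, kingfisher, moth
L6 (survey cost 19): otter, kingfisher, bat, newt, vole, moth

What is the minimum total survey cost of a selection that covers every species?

22

L1, L6 cover every species at survey cost 3 + 19 = 22.
Any cover uses at least 2 transects; among all covering selections none totals below 22.
Greedy by coverage-per-survey cost would pick L3, L5, L6 for 27 — worse than the optimum 22.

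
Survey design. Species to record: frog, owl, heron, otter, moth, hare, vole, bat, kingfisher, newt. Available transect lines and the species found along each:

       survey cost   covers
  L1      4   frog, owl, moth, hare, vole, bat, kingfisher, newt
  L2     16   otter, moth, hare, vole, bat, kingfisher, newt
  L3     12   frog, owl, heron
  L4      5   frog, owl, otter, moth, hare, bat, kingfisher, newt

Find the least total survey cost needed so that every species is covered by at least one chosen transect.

L1, L3, L4 cover every species at survey cost 4 + 12 + 5 = 21.
Any cover uses at least 2 transects; among all covering selections none totals below 21.

21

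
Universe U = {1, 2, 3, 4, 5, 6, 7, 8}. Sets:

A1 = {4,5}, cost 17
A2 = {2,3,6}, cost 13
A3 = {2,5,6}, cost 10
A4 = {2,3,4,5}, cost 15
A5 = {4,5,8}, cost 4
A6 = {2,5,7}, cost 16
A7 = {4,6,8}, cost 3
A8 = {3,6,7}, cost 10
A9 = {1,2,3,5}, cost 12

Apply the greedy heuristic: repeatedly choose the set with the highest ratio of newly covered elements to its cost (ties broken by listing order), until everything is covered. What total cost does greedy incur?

Pick 1: A7 adds 3 new (4, 6, 8) at cost 3 (ratio 3/3).
Pick 2: A9 adds 4 new (1, 2, 3, 5) at cost 12 (ratio 4/12).
Pick 3: A8 adds 1 new (7) at cost 10 (ratio 1/10).
Greedy total cost: 3 + 12 + 10 = 25.

25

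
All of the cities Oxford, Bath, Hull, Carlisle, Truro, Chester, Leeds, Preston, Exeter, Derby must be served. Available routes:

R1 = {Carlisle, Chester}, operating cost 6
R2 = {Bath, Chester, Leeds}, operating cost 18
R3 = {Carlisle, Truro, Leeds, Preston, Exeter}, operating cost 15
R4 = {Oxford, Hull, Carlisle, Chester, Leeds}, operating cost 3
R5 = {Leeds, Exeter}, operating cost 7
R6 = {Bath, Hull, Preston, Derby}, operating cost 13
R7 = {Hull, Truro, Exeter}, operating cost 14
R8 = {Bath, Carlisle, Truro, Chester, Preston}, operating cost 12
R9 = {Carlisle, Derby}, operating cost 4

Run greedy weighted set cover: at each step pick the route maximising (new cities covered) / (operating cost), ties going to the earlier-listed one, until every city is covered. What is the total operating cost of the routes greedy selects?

26

Pick 1: R4 adds 5 new (Oxford, Hull, Carlisle, Chester, Leeds) at operating cost 3 (ratio 5/3).
Pick 2: R8 adds 3 new (Bath, Truro, Preston) at operating cost 12 (ratio 3/12).
Pick 3: R9 adds 1 new (Derby) at operating cost 4 (ratio 1/4).
Pick 4: R5 adds 1 new (Exeter) at operating cost 7 (ratio 1/7).
Greedy total operating cost: 3 + 12 + 4 + 7 = 26.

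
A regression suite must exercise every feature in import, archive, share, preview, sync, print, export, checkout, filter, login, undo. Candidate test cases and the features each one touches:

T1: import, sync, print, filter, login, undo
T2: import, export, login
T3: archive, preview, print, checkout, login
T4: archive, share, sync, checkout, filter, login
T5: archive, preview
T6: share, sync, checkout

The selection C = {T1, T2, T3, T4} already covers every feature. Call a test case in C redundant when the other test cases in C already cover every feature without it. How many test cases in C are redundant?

Drop T1: undo uncovered — not redundant.
Drop T2: export uncovered — not redundant.
Drop T3: preview uncovered — not redundant.
Drop T4: share uncovered — not redundant.
None of the test cases in C is redundant.

0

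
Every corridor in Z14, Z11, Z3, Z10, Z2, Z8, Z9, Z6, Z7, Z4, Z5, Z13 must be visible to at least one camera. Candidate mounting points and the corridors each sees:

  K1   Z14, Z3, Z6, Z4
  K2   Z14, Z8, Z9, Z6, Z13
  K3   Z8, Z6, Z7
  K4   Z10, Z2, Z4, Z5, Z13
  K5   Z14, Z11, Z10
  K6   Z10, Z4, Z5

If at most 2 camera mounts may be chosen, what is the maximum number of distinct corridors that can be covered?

Choosing K2, K4 covers {Z14, Z10, Z2, Z8, Z9, Z6, Z4, Z5, Z13} — 9 corridors.
No choice of 2 camera mounts does better; here Z11, Z3, Z7 are left uncovered.

9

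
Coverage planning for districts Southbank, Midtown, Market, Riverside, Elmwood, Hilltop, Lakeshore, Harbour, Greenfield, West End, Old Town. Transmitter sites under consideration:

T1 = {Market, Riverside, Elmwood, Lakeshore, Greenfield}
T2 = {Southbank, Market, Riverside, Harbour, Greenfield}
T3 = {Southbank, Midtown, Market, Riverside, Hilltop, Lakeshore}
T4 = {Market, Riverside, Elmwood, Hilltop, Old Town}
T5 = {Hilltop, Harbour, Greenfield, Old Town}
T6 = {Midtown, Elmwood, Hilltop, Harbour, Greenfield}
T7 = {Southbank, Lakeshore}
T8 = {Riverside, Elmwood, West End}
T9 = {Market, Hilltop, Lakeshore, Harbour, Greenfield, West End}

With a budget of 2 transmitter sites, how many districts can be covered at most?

Choosing T3, T5 covers {Southbank, Midtown, Market, Riverside, Hilltop, Lakeshore, Harbour, Greenfield, Old Town} — 9 districts.
No choice of 2 transmitter sites does better; here Elmwood, West End are left uncovered.

9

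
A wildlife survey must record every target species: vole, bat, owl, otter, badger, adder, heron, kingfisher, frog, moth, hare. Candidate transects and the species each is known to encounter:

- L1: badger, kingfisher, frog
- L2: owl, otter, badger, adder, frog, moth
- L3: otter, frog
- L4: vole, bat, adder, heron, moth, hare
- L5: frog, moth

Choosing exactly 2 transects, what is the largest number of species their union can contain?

10

Choosing L2, L4 covers {vole, bat, owl, otter, badger, adder, heron, frog, moth, hare} — 10 species.
No choice of 2 transects does better; here kingfisher is left uncovered.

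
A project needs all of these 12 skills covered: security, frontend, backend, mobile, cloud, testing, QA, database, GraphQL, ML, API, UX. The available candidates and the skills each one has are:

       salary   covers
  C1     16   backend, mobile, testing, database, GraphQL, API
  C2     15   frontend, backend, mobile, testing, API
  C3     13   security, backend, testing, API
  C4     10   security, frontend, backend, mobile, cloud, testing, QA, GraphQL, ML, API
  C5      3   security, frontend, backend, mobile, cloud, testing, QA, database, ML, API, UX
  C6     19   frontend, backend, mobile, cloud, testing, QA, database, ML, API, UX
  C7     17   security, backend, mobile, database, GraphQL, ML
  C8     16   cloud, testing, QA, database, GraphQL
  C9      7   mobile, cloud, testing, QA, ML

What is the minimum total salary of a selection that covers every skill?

13

C4, C5 cover every skill at salary 10 + 3 = 13.
Any cover uses at least 2 candidates; among all covering selections none totals below 13.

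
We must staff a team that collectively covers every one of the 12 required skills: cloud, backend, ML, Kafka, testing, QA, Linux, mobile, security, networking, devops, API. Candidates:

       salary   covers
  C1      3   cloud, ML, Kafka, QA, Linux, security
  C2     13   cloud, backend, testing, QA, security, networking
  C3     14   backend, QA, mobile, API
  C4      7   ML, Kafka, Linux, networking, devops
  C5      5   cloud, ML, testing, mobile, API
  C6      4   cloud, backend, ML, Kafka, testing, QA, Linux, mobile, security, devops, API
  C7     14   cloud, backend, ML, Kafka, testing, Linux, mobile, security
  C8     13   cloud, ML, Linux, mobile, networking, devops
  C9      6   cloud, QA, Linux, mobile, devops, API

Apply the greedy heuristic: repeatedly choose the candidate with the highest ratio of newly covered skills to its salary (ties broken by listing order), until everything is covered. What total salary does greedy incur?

11

Pick 1: C6 adds 11 new (cloud, backend, ML, Kafka, testing, QA, Linux, mobile, security, devops, API) at salary 4 (ratio 11/4).
Pick 2: C4 adds 1 new (networking) at salary 7 (ratio 1/7).
Greedy total salary: 4 + 7 = 11.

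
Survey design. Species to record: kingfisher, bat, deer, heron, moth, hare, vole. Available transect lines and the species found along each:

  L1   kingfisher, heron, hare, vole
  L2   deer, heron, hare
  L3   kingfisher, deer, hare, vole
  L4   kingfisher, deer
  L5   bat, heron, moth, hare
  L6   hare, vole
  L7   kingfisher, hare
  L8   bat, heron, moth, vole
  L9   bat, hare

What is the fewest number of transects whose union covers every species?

L3, L5 together cover {kingfisher, bat, deer, heron, moth, hare, vole} — every species.
No single transect contains all 7 species, so 2 is optimal.
Greedy (largest uncovered first) would take L1, L5, L2 — 3 transects — but 2 suffice.

2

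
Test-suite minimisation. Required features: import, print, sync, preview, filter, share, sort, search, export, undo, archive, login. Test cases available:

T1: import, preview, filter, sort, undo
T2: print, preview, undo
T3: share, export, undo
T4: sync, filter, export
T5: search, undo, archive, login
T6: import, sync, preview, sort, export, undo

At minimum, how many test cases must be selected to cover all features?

5

T1, T2, T3, T4, T5 together cover {import, print, sync, preview, filter, share, sort, search, export, undo, archive, login} — every feature.
No 4 of the 6 test cases cover everything (all 15 size-4 selections fall short), so 5 is minimum.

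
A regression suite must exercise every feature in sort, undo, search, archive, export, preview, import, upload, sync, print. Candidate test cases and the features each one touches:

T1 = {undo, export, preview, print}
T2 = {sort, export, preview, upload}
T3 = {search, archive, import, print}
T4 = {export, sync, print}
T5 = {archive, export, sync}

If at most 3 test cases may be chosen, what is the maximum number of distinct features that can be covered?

9

Choosing T1, T2, T3 covers {sort, undo, search, archive, export, preview, import, upload, print} — 9 features.
No choice of 3 test cases does better; here sync is left uncovered.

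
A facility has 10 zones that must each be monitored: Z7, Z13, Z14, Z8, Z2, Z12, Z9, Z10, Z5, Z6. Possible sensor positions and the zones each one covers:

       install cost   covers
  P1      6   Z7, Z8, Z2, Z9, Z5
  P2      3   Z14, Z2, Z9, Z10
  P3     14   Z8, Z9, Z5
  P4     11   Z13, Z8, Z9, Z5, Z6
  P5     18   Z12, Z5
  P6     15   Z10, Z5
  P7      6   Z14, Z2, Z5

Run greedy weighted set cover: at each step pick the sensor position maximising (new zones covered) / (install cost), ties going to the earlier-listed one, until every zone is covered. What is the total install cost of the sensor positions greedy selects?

Pick 1: P2 adds 4 new (Z14, Z2, Z9, Z10) at install cost 3 (ratio 4/3).
Pick 2: P1 adds 3 new (Z7, Z8, Z5) at install cost 6 (ratio 3/6).
Pick 3: P4 adds 2 new (Z13, Z6) at install cost 11 (ratio 2/11).
Pick 4: P5 adds 1 new (Z12) at install cost 18 (ratio 1/18).
Greedy total install cost: 3 + 6 + 11 + 18 = 38.

38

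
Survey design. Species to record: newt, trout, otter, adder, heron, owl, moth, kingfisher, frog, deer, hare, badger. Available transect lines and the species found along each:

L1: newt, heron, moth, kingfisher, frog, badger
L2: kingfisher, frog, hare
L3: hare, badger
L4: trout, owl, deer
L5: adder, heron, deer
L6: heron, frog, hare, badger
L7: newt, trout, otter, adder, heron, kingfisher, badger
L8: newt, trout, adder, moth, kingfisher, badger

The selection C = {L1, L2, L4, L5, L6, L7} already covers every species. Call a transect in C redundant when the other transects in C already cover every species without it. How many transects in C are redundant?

3

Drop L1: moth uncovered — not redundant.
Drop L2: the rest still cover every species — redundant.
Drop L4: owl uncovered — not redundant.
Drop L5: the rest still cover every species — redundant.
Drop L6: the rest still cover every species — redundant.
Drop L7: otter uncovered — not redundant.
3 redundant: L2, L5, L6.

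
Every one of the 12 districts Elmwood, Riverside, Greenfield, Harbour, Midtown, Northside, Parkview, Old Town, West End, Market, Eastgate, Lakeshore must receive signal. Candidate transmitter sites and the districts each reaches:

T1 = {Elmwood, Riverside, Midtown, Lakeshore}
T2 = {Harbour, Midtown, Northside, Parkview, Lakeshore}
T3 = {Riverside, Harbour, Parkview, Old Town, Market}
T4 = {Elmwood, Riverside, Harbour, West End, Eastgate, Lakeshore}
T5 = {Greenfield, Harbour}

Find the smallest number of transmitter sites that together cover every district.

T2, T3, T4, T5 together cover {Elmwood, Riverside, Greenfield, Harbour, Midtown, Northside, Parkview, Old Town, West End, Market, Eastgate, Lakeshore} — every district.
No 3 of the 5 transmitter sites cover everything (all 10 triples fall short), so 4 is minimum.

4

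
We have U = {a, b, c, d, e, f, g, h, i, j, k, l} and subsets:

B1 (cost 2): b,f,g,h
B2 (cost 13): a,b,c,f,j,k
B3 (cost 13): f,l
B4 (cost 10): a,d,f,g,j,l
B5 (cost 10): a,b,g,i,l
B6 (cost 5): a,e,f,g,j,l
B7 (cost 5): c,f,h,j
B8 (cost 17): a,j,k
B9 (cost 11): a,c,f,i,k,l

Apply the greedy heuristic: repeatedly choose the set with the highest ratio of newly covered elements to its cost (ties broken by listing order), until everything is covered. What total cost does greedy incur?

Pick 1: B1 adds 4 new (b, f, g, h) at cost 2 (ratio 4/2).
Pick 2: B6 adds 4 new (a, e, j, l) at cost 5 (ratio 4/5).
Pick 3: B9 adds 3 new (c, i, k) at cost 11 (ratio 3/11).
Pick 4: B4 adds 1 new (d) at cost 10 (ratio 1/10).
Greedy total cost: 2 + 5 + 11 + 10 = 28.

28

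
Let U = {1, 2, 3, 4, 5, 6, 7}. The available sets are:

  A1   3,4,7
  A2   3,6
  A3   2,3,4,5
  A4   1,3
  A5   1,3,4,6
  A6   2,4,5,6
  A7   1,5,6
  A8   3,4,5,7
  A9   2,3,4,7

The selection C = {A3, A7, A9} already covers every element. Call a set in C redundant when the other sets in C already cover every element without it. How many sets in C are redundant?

Drop A3: the rest still cover every element — redundant.
Drop A7: 1, 6 uncovered — not redundant.
Drop A9: 7 uncovered — not redundant.
1 redundant: A3.

1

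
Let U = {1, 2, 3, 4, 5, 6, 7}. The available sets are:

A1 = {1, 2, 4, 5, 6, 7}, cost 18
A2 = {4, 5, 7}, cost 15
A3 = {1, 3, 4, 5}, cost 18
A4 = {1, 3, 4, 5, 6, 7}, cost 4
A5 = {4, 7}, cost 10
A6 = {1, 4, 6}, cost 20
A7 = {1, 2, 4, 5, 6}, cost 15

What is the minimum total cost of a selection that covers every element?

19

A4, A7 cover every element at cost 4 + 15 = 19.
Any cover uses at least 2 sets; among all covering selections none totals below 19.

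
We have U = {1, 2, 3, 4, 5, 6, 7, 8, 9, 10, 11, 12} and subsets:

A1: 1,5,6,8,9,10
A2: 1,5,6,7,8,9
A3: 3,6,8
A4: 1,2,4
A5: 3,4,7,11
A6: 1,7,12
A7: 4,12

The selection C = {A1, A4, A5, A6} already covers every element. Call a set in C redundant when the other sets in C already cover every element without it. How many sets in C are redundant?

0

Drop A1: 5, 6, 8, 9, … uncovered — not redundant.
Drop A4: 2 uncovered — not redundant.
Drop A5: 3, 11 uncovered — not redundant.
Drop A6: 12 uncovered — not redundant.
None of the sets in C is redundant.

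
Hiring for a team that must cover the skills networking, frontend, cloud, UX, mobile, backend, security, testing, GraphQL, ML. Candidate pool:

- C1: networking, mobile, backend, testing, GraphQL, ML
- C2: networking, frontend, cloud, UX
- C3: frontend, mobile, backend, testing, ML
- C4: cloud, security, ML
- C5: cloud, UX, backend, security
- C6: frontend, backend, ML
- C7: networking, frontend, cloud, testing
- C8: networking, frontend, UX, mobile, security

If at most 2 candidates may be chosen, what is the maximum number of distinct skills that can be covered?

9

Choosing C1, C2 covers {networking, frontend, cloud, UX, mobile, backend, testing, GraphQL, ML} — 9 skills.
No choice of 2 candidates does better; here security is left uncovered.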